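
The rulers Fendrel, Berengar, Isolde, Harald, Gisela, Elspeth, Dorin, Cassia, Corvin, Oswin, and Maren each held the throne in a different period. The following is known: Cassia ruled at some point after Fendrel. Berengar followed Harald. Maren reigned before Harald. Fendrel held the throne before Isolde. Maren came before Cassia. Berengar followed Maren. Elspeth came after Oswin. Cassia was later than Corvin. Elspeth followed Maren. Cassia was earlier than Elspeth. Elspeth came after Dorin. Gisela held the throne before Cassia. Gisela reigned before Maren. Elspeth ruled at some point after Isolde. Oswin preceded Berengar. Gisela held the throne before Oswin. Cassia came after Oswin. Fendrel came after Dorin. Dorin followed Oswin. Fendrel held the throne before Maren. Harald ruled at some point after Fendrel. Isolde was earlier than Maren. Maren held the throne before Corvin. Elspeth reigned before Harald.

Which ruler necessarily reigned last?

Every other ruler has a chain of constraints placing them before Berengar, so Berengar is last.

Berengar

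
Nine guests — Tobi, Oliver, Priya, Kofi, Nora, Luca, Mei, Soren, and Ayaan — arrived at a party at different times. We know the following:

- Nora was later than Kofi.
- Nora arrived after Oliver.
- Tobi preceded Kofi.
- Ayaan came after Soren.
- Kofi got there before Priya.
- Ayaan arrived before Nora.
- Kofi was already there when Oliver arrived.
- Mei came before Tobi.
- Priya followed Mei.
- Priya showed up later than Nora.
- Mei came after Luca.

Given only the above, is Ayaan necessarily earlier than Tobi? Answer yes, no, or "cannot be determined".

cannot be determined

No chain of stated constraints runs from Ayaan to Tobi, and none runs from Tobi to Ayaan either.
So the relative order of Ayaan and Tobi is not fixed by the given facts.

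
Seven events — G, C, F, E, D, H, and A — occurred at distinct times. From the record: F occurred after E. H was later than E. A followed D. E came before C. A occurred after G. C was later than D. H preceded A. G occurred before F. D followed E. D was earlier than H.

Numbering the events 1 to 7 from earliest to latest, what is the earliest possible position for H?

D and E must both come before H — 2 forced predecessors.
Nothing else is forced ahead of H, so its earliest slot is position 2 + 1 = 3.

3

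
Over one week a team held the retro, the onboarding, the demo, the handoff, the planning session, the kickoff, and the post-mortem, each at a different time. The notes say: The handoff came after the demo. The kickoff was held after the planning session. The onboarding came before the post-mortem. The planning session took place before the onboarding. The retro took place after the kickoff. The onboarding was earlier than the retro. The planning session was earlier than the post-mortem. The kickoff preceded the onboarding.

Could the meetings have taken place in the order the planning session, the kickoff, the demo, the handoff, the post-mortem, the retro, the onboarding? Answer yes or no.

no

The constraints require the onboarding before the retro, but in the proposed sequence the retro appears ahead of the onboarding. That one violation is enough.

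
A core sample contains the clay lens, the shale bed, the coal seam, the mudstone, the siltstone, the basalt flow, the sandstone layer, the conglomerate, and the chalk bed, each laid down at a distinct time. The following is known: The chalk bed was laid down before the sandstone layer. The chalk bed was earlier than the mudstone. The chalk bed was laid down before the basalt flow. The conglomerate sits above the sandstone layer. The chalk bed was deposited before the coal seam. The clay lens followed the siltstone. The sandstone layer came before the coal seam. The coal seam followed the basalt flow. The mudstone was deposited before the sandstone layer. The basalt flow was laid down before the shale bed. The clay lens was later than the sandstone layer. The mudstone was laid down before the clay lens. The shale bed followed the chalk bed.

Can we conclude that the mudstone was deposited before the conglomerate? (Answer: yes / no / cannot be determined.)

Chain the constraints: the mudstone → the sandstone layer → the conglomerate. Each link is directly stated, so the mudstone comes before the conglomerate.

yes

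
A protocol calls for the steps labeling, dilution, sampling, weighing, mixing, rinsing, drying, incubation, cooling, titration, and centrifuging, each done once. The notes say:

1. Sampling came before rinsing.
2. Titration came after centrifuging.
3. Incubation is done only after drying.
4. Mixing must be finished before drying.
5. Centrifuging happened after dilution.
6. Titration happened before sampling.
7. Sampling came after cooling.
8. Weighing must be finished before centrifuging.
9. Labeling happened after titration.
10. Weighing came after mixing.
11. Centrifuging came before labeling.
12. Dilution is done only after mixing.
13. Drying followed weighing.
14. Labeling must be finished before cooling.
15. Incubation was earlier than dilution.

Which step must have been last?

rinsing

Every other step has a chain of constraints placing it before rinsing, so rinsing is last.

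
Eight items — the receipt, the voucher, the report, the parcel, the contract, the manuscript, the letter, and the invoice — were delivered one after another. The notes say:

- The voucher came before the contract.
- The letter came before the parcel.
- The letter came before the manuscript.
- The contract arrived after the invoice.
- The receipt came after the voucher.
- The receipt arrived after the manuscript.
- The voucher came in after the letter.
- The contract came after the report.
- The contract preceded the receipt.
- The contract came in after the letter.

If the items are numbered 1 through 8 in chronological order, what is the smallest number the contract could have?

The invoice, the letter, the report, and the voucher must all come before the contract — 4 forced predecessors.
Nothing else is forced ahead of the contract, so its earliest slot is position 4 + 1 = 5.

5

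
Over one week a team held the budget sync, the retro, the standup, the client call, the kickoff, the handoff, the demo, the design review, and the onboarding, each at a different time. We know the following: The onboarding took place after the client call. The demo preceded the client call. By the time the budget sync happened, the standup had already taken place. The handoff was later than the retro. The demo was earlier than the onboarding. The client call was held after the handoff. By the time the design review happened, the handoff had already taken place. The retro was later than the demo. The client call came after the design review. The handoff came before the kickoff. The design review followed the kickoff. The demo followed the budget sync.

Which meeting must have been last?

Every other meeting has a chain of constraints placing it before the onboarding, so the onboarding is last.

the onboarding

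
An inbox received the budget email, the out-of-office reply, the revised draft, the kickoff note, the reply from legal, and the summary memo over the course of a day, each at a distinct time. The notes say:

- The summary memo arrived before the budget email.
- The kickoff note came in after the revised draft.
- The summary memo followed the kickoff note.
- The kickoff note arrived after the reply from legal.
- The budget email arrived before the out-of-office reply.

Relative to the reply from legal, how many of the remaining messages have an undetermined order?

1

Forced after the reply from legal: the budget email, the kickoff note, the out-of-office reply, and the summary memo.
That leaves the revised draft with no forced order relative to the reply from legal — 1.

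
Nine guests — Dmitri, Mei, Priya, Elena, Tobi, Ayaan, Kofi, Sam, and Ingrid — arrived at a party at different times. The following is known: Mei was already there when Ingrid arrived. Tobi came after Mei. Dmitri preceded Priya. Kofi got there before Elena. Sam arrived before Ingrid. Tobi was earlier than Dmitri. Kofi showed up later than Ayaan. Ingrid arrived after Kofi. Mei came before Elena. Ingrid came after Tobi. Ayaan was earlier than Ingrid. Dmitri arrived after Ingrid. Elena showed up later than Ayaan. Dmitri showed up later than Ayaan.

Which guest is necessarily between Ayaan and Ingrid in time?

Kofi

Tracing the constraints gives Ayaan → Kofi → Ingrid, so Kofi sits after Ayaan and before Ingrid.
No other guest is forced both after Ayaan and before Ingrid.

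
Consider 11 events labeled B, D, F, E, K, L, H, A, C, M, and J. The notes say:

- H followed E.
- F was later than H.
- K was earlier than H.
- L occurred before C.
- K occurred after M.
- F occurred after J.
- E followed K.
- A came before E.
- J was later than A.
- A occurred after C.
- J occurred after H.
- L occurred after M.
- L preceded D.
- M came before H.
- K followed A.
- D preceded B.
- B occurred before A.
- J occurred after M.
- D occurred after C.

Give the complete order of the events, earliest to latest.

M, L, C, D, B, A, K, E, H, J, F

The constraints fix every adjacent pair, so only one ordering works:
M → L → C → D → B → A → K → E → H → J → F.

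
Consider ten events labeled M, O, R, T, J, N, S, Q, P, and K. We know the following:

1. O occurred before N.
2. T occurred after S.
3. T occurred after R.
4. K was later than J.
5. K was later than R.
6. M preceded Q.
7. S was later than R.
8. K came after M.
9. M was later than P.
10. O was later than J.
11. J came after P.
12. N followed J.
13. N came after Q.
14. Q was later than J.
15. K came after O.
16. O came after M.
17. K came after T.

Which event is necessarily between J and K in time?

O

Tracing the constraints gives J → O → K, so O sits after J and before K.
No other event is forced both after J and before K.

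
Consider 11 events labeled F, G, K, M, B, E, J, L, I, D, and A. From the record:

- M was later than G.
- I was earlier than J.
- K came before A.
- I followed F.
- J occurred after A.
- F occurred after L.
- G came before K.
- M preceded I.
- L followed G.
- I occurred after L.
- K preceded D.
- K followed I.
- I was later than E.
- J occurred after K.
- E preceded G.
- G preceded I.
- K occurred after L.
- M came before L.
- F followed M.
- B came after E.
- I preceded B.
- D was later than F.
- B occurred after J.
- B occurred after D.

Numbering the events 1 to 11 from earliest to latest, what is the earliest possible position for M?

E and G must both come before M — 2 forced predecessors.
Nothing else is forced ahead of M, so its earliest slot is position 2 + 1 = 3.

3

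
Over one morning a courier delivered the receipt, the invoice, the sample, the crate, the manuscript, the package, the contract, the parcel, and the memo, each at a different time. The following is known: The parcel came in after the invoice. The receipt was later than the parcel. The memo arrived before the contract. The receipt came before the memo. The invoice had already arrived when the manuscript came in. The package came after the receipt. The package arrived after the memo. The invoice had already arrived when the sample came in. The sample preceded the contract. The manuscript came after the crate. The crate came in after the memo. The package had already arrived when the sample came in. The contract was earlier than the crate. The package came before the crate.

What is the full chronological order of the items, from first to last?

the invoice, the parcel, the receipt, the memo, the package, the sample, the contract, the crate, the manuscript

The constraints fix every adjacent pair, so only one ordering works:
the invoice → the parcel → the receipt → the memo → the package → the sample → the contract → the crate → the manuscript.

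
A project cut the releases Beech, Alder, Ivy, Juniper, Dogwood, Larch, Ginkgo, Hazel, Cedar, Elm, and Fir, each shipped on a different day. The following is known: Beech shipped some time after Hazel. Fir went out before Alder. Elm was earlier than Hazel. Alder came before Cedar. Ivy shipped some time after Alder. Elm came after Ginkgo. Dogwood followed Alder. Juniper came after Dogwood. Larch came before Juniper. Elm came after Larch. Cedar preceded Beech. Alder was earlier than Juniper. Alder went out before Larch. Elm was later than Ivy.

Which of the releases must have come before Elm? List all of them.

Alder, Fir, Ginkgo, Ivy, Larch

Directly stated before Elm: Ginkgo, Ivy, and Larch.
Alder reaches Elm via Alder → Larch → Elm.
Fir reaches Elm via Fir → Alder → Larch → Elm.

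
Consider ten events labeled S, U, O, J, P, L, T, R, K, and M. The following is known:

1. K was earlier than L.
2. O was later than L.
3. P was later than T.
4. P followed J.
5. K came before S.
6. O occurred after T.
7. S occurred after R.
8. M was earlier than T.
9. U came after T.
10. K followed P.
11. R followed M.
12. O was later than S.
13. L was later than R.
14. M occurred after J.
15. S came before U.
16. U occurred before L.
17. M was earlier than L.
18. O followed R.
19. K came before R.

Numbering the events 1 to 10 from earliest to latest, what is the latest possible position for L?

9

L must come before O — 1 event forced after it.
Everything else can be placed before L in some valid order, so L can sit as late as position 10 − 1 = 9.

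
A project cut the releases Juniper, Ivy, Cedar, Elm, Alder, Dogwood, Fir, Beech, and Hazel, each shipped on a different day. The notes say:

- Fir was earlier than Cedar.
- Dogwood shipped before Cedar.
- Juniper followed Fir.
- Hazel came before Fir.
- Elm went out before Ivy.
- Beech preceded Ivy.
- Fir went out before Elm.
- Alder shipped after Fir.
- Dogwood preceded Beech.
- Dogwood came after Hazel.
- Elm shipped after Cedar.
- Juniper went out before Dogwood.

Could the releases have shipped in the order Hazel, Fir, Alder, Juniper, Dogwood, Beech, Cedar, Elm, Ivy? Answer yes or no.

Check each stated constraint against the proposed order — e.g. Fir is ahead of Cedar; Fir is ahead of Elm. Every pair is in the required order; nothing is violated.

yes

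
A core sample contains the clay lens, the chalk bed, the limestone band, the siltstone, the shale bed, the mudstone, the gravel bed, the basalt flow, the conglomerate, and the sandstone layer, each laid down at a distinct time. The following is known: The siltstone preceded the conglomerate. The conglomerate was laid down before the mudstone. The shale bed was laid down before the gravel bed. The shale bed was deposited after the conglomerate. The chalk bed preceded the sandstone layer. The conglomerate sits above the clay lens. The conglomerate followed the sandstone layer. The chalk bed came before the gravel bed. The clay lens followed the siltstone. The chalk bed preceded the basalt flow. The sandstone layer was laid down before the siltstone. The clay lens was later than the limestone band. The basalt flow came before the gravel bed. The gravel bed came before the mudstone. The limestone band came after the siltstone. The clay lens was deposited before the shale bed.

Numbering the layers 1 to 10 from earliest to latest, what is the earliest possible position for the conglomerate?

6

The chalk bed, the clay lens, the limestone band, the sandstone layer, and the siltstone must all come before the conglomerate — 5 forced predecessors.
Nothing else is forced ahead of the conglomerate, so its earliest slot is position 5 + 1 = 6.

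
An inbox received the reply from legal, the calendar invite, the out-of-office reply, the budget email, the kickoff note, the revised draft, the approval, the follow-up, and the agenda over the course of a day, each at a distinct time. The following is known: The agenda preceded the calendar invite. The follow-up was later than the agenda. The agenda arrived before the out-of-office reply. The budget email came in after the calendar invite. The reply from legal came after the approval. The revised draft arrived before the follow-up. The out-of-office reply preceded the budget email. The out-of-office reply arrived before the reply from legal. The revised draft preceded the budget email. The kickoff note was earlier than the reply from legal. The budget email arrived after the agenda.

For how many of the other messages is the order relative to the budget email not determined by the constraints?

Forced before the budget email: the agenda, the calendar invite, the out-of-office reply, and the revised draft.
That leaves the approval, the follow-up, the kickoff note, and the reply from legal with no forced order relative to the budget email — 4.

4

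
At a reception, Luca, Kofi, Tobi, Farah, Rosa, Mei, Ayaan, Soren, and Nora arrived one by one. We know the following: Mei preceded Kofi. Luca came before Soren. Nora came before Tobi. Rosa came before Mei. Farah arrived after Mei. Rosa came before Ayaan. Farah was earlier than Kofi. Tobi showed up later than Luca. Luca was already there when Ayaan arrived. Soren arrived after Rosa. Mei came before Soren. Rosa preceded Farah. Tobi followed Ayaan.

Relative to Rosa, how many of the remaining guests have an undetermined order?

2

Forced after Rosa: Ayaan, Farah, Kofi, Mei, Soren, and Tobi.
That leaves Luca and Nora with no forced order relative to Rosa — 2.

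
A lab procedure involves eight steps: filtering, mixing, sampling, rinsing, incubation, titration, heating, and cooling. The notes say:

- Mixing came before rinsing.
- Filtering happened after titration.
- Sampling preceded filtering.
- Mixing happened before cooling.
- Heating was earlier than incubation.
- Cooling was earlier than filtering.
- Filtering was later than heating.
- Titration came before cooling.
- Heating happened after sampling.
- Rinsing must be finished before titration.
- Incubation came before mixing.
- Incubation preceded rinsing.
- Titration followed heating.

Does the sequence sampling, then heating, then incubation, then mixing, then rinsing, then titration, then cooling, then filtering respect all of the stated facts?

Check each stated constraint against the proposed order — e.g. heating is ahead of filtering; sampling is ahead of filtering. Every pair is in the required order; nothing is violated.

yes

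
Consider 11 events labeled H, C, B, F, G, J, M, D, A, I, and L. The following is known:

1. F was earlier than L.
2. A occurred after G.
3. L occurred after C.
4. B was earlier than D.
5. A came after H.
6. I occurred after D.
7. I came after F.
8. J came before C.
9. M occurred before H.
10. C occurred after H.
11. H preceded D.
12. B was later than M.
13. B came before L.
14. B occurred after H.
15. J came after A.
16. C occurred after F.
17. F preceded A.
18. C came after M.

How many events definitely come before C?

Directly stated before C: F, H, J, and M.
A reaches C via A → J → C.
G reaches C via G → A → J → C.
No chain forces D (or any of the others) ahead of C.
That's A, F, G, H, J, and M — 6 in all.

6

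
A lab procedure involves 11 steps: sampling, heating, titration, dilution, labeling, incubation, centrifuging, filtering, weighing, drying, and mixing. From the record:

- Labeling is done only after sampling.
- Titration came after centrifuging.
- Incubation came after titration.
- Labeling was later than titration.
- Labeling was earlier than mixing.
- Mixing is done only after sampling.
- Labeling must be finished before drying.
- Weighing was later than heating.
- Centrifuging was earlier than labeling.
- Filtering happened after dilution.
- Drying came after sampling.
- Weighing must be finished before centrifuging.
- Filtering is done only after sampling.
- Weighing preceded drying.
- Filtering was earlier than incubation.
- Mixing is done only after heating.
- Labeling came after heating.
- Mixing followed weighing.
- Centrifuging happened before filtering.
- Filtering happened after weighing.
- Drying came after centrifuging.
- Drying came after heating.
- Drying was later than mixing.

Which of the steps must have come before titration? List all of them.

centrifuging, heating, weighing

Directly stated before titration: centrifuging.
Heating reaches titration via heating → weighing → centrifuging → titration.
Weighing reaches titration via weighing → centrifuging → titration.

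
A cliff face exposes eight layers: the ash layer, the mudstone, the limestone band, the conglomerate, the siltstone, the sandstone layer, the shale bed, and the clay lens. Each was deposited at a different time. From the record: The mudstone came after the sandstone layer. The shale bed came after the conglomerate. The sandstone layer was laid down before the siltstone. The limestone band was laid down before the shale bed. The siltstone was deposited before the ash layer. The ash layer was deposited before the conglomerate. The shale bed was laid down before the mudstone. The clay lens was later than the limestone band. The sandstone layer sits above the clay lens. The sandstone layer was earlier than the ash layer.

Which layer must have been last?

the mudstone

Every other layer has a chain of constraints placing it before the mudstone, so the mudstone is last.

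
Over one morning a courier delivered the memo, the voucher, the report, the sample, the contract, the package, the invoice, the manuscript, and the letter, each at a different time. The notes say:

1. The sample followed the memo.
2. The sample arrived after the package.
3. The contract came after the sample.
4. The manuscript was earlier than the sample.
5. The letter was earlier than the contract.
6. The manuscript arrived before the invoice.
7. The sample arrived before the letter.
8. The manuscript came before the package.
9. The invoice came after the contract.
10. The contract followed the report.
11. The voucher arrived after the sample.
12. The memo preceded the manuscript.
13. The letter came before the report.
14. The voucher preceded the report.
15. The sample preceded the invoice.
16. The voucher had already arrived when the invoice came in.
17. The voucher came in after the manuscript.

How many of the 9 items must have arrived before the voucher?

Directly stated before the voucher: the manuscript and the sample.
The memo reaches the voucher via the memo → the manuscript → the voucher.
The package reaches the voucher via the package → the sample → the voucher.
No chain forces the invoice (or any of the others) ahead of the voucher.
That's the manuscript, the memo, the package, and the sample — 4 in all.

4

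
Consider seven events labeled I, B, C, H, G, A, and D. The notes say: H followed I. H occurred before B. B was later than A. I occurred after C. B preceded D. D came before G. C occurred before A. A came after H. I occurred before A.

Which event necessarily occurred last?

G

Every other event has a chain of constraints placing it before G, so G is last.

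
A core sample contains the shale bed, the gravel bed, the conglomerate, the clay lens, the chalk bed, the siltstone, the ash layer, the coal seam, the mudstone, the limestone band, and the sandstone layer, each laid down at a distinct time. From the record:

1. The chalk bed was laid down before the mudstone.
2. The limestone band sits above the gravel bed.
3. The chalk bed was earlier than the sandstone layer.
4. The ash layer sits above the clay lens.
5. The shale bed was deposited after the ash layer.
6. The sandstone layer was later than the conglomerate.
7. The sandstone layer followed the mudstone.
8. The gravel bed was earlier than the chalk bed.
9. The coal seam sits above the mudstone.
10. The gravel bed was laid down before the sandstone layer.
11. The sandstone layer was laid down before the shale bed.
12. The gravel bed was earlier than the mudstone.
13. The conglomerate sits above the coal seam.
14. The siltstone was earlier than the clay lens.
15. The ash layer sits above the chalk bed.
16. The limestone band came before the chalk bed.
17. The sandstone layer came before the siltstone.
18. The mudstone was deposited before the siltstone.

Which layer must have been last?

Every other layer has a chain of constraints placing it before the shale bed, so the shale bed is last.

the shale bed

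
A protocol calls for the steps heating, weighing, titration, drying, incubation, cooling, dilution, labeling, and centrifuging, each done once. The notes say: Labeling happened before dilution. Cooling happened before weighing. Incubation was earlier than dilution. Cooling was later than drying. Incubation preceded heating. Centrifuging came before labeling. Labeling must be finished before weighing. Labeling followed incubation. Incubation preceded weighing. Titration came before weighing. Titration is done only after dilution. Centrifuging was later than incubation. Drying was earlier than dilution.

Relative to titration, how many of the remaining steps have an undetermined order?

Forced before titration: centrifuging, dilution, drying, incubation, and labeling; forced after titration: weighing.
That leaves cooling and heating with no forced order relative to titration — 2.

2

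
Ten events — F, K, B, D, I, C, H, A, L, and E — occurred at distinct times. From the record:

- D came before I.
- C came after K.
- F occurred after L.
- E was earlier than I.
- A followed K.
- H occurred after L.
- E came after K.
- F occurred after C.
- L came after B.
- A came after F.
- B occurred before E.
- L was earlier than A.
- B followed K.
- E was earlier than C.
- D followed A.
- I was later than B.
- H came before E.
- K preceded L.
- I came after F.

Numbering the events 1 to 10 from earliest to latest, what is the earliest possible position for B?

K must come before B — 1 forced predecessor.
Nothing else is forced ahead of B, so its earliest slot is position 1 + 1 = 2.

2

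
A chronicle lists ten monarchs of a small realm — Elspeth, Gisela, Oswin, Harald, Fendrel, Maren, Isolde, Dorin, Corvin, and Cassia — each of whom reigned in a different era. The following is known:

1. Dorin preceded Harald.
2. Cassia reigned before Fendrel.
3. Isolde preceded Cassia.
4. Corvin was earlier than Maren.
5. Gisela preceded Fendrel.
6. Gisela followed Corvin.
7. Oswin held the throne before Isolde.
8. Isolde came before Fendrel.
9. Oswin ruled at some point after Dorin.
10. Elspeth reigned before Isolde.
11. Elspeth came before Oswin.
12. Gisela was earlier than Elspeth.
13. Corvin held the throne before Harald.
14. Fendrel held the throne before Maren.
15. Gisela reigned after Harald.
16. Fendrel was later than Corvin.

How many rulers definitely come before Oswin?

5

Directly stated before Oswin: Dorin and Elspeth.
Corvin reaches Oswin via Corvin → Gisela → Elspeth → Oswin.
Gisela reaches Oswin via Gisela → Elspeth → Oswin.
Harald reaches Oswin via Harald → Gisela → Elspeth → Oswin.
No chain forces Fendrel (or any of the others) ahead of Oswin.
That's Corvin, Dorin, Elspeth, Gisela, and Harald — 5 in all.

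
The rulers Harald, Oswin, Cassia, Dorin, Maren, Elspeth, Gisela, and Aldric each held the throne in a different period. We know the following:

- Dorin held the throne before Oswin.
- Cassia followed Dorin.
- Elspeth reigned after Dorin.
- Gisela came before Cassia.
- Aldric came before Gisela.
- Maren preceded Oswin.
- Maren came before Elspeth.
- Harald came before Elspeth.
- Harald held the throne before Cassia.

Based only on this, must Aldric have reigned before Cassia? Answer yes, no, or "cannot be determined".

Chain the constraints: Aldric → Gisela → Cassia. Each link is directly stated, so Aldric comes before Cassia.

yes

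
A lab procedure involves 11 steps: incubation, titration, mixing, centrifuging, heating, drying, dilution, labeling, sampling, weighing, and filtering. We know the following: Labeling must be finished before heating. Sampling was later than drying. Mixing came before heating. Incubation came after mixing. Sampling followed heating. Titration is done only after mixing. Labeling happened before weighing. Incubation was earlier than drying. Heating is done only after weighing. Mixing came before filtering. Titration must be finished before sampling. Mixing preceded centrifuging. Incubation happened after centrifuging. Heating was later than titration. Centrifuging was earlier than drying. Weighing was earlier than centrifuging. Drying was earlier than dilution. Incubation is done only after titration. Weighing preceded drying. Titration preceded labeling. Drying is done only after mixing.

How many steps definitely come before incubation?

5

Directly stated before incubation: centrifuging, mixing, and titration.
Labeling reaches incubation via labeling → weighing → centrifuging → incubation.
Weighing reaches incubation via weighing → centrifuging → incubation.
No chain forces filtering (or any of the others) ahead of incubation.
That's centrifuging, labeling, mixing, titration, and weighing — 5 in all.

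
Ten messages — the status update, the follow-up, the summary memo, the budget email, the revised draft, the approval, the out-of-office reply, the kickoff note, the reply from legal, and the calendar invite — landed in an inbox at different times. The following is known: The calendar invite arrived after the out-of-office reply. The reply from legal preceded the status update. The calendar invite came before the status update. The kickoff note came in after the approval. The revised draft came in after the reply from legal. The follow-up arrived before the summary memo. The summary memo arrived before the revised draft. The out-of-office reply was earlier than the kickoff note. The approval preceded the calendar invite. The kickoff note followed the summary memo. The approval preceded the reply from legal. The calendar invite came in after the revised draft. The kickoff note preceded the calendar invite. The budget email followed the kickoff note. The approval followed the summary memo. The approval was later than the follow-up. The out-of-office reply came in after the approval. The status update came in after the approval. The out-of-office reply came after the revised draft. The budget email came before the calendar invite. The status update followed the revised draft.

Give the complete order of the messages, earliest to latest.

the follow-up, the summary memo, the approval, the reply from legal, the revised draft, the out-of-office reply, the kickoff note, the budget email, the calendar invite, the status update

The constraints fix every adjacent pair, so only one ordering works:
the follow-up → the summary memo → the approval → the reply from legal → the revised draft → the out-of-office reply → the kickoff note → the budget email → the calendar invite → the status update.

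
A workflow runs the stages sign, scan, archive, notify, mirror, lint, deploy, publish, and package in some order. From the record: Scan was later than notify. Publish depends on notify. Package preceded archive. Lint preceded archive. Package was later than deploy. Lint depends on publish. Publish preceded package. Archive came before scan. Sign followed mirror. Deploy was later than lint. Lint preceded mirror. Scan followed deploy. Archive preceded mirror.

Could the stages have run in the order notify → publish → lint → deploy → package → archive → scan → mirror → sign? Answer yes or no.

Check each stated constraint against the proposed order — e.g. lint is ahead of mirror; notify is ahead of scan. Every pair is in the required order; nothing is violated.

yes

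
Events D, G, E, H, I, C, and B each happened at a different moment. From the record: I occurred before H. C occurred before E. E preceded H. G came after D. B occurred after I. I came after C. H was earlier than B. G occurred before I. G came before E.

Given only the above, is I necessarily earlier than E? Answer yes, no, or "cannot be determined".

No chain of stated constraints runs from I to E, and none runs from E to I either.
So the relative order of I and E is not fixed by the given facts.

cannot be determined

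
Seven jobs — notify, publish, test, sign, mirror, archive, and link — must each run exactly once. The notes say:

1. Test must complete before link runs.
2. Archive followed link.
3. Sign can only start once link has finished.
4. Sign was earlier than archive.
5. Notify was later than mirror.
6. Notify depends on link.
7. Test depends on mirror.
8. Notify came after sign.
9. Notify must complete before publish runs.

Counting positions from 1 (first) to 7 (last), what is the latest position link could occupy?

Link must come before archive, notify, publish, and sign — 4 stages forced after it.
Everything else can be placed before link in some valid order, so link can sit as late as position 7 − 4 = 3.

3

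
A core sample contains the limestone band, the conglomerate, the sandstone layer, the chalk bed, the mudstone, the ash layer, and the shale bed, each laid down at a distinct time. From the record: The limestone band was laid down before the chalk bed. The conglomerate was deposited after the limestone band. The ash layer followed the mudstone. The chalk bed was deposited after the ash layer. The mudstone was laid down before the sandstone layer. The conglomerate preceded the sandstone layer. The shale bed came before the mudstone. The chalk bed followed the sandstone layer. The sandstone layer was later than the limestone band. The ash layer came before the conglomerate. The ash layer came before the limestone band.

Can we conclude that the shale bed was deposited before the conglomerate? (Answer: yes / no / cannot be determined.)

yes

Chain the constraints: the shale bed → the mudstone → the ash layer → the conglomerate. Each link is directly stated, so the shale bed comes before the conglomerate.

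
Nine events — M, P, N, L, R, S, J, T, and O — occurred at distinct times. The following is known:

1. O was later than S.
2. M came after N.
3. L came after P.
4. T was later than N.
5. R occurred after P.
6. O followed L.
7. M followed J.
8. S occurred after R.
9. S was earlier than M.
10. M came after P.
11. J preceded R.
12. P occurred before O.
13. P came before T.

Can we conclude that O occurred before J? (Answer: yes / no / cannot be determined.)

Tracing the constraints gives J → R → S → O, so J must come before O.
That means O cannot be before J.

no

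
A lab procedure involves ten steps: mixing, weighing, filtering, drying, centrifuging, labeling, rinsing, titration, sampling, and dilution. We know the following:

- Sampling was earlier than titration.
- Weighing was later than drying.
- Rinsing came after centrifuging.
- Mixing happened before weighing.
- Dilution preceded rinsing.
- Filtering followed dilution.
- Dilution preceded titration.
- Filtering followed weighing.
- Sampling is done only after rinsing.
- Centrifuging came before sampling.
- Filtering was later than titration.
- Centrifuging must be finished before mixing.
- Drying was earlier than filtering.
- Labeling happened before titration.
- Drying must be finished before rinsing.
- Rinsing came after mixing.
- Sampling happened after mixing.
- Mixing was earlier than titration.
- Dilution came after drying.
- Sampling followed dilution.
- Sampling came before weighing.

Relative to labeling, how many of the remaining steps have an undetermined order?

Forced after labeling: filtering and titration.
That leaves centrifuging, dilution, drying, mixing, rinsing, sampling, and weighing with no forced order relative to labeling — 7.

7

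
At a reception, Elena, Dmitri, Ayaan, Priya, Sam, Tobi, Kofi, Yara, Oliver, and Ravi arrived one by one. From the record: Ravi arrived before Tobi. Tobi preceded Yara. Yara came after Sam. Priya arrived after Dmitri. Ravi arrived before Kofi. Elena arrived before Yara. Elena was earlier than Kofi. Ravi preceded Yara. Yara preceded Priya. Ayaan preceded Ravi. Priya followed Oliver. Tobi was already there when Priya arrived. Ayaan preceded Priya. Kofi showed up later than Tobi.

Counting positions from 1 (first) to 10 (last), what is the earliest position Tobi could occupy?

3

Ayaan and Ravi must both come before Tobi — 2 forced predecessors.
Nothing else is forced ahead of Tobi, so their earliest slot is position 2 + 1 = 3.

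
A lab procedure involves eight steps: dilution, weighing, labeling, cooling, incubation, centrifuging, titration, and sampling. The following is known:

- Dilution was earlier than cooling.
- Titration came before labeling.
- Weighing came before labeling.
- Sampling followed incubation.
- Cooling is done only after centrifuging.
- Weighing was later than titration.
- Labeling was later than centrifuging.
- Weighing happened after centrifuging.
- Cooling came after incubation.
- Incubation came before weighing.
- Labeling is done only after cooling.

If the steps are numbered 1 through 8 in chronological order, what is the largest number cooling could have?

Cooling must come before labeling — 1 step forced after it.
Everything else can be placed before cooling in some valid order, so cooling can sit as late as position 8 − 1 = 7.

7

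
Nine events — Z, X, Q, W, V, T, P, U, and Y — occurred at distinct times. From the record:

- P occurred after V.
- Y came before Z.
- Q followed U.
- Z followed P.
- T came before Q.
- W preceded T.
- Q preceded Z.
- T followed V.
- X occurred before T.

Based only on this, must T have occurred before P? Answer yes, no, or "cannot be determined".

cannot be determined

No chain of stated constraints runs from T to P, and none runs from P to T either.
So the relative order of T and P is not fixed by the given facts.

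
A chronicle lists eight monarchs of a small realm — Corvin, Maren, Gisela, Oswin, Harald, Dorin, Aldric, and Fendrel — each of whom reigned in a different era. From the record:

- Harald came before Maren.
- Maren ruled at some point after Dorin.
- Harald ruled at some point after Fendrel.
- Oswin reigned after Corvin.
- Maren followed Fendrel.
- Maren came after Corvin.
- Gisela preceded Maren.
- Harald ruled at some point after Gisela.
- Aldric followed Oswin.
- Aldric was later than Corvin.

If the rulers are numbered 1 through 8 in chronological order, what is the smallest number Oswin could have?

2

Corvin must come before Oswin — 1 forced predecessor.
Nothing else is forced ahead of Oswin, so their earliest slot is position 1 + 1 = 2.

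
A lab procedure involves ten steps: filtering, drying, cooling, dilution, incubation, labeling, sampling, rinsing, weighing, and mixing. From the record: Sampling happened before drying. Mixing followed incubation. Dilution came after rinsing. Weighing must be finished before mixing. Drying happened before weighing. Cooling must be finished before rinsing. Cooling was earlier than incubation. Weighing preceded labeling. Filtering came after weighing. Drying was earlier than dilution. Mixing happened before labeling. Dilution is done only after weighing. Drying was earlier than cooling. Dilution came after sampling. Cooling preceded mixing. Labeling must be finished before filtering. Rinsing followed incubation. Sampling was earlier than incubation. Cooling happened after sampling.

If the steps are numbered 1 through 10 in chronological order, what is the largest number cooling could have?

4

Cooling must come before dilution, filtering, incubation, labeling, mixing, and rinsing — 6 steps forced after it.
Everything else can be placed before cooling in some valid order, so cooling can sit as late as position 10 − 6 = 4.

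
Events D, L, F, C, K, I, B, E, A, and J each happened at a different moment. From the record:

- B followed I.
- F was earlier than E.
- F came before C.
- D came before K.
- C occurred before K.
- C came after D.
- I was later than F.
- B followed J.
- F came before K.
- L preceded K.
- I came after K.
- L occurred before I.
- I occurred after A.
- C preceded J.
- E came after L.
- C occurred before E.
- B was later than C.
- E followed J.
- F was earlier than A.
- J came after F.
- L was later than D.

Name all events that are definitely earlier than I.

A, C, D, F, K, L

Directly stated before I: A, F, K, and L.
C reaches I via C → K → I.
D reaches I via D → L → I.
No chain forces J (or any of the others) ahead of I.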